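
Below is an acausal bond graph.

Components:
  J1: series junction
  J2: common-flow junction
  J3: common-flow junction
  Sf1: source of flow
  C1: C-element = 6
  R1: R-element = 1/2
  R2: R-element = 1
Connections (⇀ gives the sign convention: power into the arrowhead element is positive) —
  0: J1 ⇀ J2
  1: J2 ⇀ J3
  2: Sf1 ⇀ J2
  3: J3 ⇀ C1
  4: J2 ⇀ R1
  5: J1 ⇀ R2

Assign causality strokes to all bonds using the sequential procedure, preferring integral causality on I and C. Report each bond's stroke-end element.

bond 2 |Sf1  (source Sf1 imposes f)
bond 0 |J2  (J2 flow already set via bond 2)
bond 1 |J2  (J2 flow already set via bond 2)
bond 4 |J2  (J2: bond 2 brought flow, rest push out)
bond 3 |J3  (common-f at J3 fixed by 1)
bond 5 |J1  (common-f at J1 fixed by 0)

#0 stroke at J2
#1 stroke at J2
#2 stroke at Sf1
#3 stroke at J3
#4 stroke at J2
#5 stroke at J1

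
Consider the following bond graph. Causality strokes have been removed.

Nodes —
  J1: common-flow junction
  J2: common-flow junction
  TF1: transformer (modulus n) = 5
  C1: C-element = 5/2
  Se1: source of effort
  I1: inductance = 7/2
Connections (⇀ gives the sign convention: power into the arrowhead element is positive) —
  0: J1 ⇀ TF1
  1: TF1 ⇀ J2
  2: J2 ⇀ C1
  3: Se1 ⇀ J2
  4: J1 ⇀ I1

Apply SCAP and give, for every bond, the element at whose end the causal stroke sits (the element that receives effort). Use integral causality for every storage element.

#3 |J2  (Se1 fixes effort; stroke away)
#2 |J2  (C1: C, integral causality)
#1 |TF1  (J2: last free bond brings flow in)
#0 |J1  (TF1 one-in-one-out from 1)
#4 |I1  (J1 needs exactly one f-in)

bond 0 |J1
bond 1 |TF1
bond 2 |J2
bond 3 |J2
bond 4 |I1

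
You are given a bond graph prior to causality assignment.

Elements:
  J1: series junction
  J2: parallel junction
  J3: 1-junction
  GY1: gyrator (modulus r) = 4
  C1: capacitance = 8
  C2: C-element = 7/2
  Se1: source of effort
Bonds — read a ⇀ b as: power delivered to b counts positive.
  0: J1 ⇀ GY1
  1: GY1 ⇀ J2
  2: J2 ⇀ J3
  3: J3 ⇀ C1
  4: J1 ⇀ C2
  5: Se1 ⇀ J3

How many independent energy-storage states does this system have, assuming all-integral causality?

2  (C1, C2 all integral)

b5 stroke at J3  (Se1 fixes effort; stroke away)
b3 stroke at J3  (C1 integral (e out))
b2 stroke at J2  (closing 1-jn rule on J3)
b1 stroke at GY1  (J2: bond 2 brought effort, rest push out)
b0 stroke at GY1  (through GY1, causality inverts; strokes same side of GY1)
b4 stroke at J1  (common-f at J1 fixed by 0)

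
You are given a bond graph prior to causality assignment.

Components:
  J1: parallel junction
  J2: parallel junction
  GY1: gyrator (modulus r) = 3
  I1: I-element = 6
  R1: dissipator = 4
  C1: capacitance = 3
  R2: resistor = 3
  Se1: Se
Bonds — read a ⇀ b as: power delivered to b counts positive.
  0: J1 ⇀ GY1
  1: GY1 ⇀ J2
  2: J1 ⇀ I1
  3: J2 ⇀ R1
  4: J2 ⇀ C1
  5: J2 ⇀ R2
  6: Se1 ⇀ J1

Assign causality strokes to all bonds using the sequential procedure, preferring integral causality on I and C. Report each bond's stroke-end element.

bond 0 stroke→GY1
bond 1 stroke→GY1
bond 2 stroke→I1
bond 3 stroke→R1
bond 4 stroke→J2
bond 5 stroke→R2
bond 6 stroke→J1

#6 |J1  (Se1 fixes effort; stroke away)
#0 |GY1  (0-jn J1 has e-setter on 6)
#2 |I1  (0-jn J1 has e-setter on 6)
#1 |GY1  (through GY1, causality inverts; strokes same side of GY1)
#4 |J2  (C1 outputs effort q/C1)
#3 |R1  (J2: bond 4 brought effort, rest push out)
#5 |R2  (J2 effort already set via bond 4)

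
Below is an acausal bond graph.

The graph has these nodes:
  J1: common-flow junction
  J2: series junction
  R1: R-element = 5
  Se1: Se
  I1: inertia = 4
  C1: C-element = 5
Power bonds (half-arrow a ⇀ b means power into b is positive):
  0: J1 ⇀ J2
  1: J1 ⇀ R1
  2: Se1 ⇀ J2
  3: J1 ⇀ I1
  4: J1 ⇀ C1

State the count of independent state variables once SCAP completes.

2  (C1, I1 all integral)

β2 →J2  (source Se1 imposes e)
β0 →J1  (closing 1-jn rule on J2)
β3 →I1  (I1 outputs flow p/I1)
β1 →J1  (J1: bond 3 brought flow, rest push out)
β4 →J1  (1-jn J1 has f-setter on 3)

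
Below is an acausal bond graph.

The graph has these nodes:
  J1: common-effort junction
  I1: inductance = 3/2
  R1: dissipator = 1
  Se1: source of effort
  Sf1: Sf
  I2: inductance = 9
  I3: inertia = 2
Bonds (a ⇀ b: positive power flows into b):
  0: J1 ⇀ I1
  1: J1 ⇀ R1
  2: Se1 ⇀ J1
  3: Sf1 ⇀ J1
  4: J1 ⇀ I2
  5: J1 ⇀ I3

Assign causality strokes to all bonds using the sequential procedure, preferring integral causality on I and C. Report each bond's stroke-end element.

bond 2 stroke→J1  (Se1 (Se) sets effort on bond)
bond 3 stroke→Sf1  (Sf1 (Sf) sets flow on bond)
bond 0 stroke→I1  (J1 effort already set via bond 2)
bond 1 stroke→R1  (J1 effort already set via bond 2)
bond 4 stroke→I2  (common-e at J1 fixed by 2)
bond 5 stroke→I3  (J1: bond 2 brought effort, rest push out)

#0 stroke at I1
#1 stroke at R1
#2 stroke at J1
#3 stroke at Sf1
#4 stroke at I2
#5 stroke at I3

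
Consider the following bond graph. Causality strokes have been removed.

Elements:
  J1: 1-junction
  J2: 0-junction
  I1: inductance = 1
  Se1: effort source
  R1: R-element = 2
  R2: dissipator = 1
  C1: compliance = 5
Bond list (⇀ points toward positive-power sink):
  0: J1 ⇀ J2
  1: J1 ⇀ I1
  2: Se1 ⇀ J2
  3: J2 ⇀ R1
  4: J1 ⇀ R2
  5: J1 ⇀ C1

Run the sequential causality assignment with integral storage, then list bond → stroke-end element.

#0 stroke at J1
#1 stroke at I1
#2 stroke at J2
#3 stroke at R1
#4 stroke at J1
#5 stroke at J1

β2 stroke at J2  (source Se1 imposes e)
β0 stroke at J1  (J2: bond 2 brought effort, rest push out)
β3 stroke at R1  (0-jn J2 has e-setter on 2)
β1 stroke at I1  (I1 outputs flow p/I1)
β4 stroke at J1  (1-jn J1 has f-setter on 1)
β5 stroke at J1  (J1: bond 1 brought flow, rest push out)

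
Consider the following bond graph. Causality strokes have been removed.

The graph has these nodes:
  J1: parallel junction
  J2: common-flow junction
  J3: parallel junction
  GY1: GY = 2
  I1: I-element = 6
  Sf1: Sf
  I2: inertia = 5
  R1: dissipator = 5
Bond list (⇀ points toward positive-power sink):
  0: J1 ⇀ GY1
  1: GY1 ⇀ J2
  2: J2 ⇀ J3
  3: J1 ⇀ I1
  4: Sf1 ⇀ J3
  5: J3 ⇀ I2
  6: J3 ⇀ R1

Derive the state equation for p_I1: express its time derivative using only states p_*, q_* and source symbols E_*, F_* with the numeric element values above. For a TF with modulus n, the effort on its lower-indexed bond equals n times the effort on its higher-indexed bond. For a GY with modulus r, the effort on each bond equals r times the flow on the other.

dp_I1/dt = -2*F_Sf1 - 2*p_I1/15 + 2*p_I2/5

b4 stroke at Sf1  (source Sf1 imposes f)
b3 stroke at I1  (I1 outputs flow p/I1)
b0 stroke at J1  (only one effort-in slot at J1)
b1 stroke at J2  (GY1: gyrator matches bond 0)
b2 stroke at J3  (only one flow-in slot at J2)
b5 stroke at I2  (J3: bond 2 brought effort, rest push out)
b6 stroke at R1  (J3: bond 2 brought effort, rest push out)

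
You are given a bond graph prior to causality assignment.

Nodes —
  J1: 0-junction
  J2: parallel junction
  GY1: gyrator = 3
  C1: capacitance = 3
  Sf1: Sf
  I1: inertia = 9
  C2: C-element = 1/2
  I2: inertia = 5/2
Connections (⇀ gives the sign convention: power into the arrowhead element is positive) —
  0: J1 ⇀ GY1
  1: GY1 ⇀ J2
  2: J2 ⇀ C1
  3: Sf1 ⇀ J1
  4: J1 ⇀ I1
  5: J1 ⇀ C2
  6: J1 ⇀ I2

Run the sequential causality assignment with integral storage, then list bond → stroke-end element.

b3 |Sf1  (Sf1 fixes flow; stroke at Sf1)
b2 |J2  (C1 outputs effort q/C1)
b1 |GY1  (0-jn J2 has e-setter on 2)
b0 |GY1  (through GY1, causality inverts; strokes same side of GY1)
b4 |I1  (prefer integral on I1)
b5 |J1  (C2 integral (e out))
b6 |I2  (J1: bond 5 brought effort, rest push out)

bond 0 stroke→GY1
bond 1 stroke→GY1
bond 2 stroke→J2
bond 3 stroke→Sf1
bond 4 stroke→I1
bond 5 stroke→J1
bond 6 stroke→I2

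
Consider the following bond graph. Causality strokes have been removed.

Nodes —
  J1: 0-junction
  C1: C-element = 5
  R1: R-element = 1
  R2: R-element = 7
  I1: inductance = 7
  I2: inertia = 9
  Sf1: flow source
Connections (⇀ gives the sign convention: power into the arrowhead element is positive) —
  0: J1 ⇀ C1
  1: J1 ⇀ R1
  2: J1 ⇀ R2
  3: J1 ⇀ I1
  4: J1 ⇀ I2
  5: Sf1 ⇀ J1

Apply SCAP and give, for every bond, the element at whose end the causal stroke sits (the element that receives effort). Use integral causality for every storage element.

bond 5 stroke→Sf1  (Sf1 fixes flow; stroke at Sf1)
bond 0 stroke→J1  (C1 outputs effort q/C1)
bond 1 stroke→R1  (J1 effort already set via bond 0)
bond 2 stroke→R2  (J1 effort already set via bond 0)
bond 3 stroke→I1  (0-jn J1 has e-setter on 0)
bond 4 stroke→I2  (common-e at J1 fixed by 0)

bond 0 →J1
bond 1 →R1
bond 2 →R2
bond 3 →I1
bond 4 →I2
bond 5 →Sf1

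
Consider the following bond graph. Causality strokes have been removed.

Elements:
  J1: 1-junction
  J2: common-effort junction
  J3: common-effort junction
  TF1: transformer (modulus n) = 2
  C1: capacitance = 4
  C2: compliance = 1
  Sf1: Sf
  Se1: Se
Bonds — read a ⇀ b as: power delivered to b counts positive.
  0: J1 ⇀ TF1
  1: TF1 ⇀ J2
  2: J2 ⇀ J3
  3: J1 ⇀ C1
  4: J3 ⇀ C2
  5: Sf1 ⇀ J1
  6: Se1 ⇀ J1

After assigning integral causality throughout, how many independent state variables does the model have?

2  (C1, C2 all integral)

bond 5 stroke at Sf1  (Sf1: flow source, stroke at near end)
bond 6 stroke at J1  (source Se1 imposes e)
bond 0 stroke at J1  (J1: bond 5 brought flow, rest push out)
bond 3 stroke at J1  (1-jn J1 has f-setter on 5)
bond 1 stroke at TF1  (through TF1, causality passes straight; one stroke at TF1)
bond 2 stroke at J2  (only one effort-in slot at J2)
bond 4 stroke at J3  (closing 0-jn rule on J3)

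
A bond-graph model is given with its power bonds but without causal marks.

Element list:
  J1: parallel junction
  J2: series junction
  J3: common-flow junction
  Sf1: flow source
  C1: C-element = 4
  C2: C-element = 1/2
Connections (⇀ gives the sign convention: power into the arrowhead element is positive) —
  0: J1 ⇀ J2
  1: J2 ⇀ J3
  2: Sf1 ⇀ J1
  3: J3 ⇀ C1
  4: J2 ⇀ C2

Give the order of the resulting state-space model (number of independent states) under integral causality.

2  (C1, C2 all integral)

#2 stroke→Sf1  (source Sf1 imposes f)
#0 stroke→J1  (J1: last free bond brings effort in)
#1 stroke→J2  (J2: bond 0 brought flow, rest push out)
#4 stroke→J2  (J2 flow already set via bond 0)
#3 stroke→J3  (1-jn J3 has f-setter on 1)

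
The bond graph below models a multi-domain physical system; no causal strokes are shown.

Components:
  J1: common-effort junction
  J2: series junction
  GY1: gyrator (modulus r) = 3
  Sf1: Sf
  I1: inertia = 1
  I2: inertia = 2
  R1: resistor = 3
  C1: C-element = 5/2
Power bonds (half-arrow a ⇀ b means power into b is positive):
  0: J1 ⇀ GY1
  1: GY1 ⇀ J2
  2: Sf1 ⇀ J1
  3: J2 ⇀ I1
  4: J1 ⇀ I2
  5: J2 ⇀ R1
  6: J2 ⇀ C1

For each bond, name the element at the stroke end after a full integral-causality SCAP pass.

b2 |Sf1  (Sf1: flow source, stroke at near end)
b3 |I1  (I1: I, integral causality)
b1 |J2  (1-jn J2 has f-setter on 3)
b5 |J2  (J2 flow already set via bond 3)
b6 |J2  (J2: bond 3 brought flow, rest push out)
b0 |J1  (GY1: gyrator matches bond 1)
b4 |I2  (J1 effort already set via bond 0)

β0 stroke→J1
β1 stroke→J2
β2 stroke→Sf1
β3 stroke→I1
β4 stroke→I2
β5 stroke→J2
β6 stroke→J2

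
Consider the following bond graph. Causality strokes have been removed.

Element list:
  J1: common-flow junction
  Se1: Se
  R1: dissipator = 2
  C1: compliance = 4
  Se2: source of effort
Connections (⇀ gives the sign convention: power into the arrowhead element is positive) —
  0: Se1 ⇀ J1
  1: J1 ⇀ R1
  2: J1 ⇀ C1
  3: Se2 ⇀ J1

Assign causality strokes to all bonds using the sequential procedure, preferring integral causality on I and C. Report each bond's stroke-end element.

bond 0 |J1
bond 1 |R1
bond 2 |J1
bond 3 |J1

bond 0 stroke at J1  (source Se1 imposes e)
bond 3 stroke at J1  (Se2 (Se) sets effort on bond)
bond 2 stroke at J1  (C1: C, integral causality)
bond 1 stroke at R1  (J1 needs exactly one f-in)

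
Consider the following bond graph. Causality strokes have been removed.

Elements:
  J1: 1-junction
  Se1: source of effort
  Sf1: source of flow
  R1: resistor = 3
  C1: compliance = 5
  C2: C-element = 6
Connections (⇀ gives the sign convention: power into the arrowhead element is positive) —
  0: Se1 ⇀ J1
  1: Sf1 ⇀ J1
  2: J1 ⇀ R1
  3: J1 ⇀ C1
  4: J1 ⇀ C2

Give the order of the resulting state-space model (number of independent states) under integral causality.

b0 |J1  (Se1: effort source, stroke at far end)
b1 |Sf1  (Sf1: flow source, stroke at near end)
b2 |J1  (1-jn J1 has f-setter on 1)
b3 |J1  (J1 flow already set via bond 1)
b4 |J1  (J1: bond 1 brought flow, rest push out)

2  (C1, C2 all integral)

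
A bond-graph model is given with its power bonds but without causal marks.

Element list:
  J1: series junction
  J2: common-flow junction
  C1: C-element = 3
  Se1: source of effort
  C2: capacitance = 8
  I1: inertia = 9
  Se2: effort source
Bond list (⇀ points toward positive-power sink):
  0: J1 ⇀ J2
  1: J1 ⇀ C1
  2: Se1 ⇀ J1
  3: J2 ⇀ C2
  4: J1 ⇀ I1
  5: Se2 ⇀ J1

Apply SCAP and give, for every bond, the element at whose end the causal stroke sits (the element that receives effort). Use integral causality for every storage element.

#0 stroke at J1
#1 stroke at J1
#2 stroke at J1
#3 stroke at J2
#4 stroke at I1
#5 stroke at J1

β2 stroke→J1  (Se1 (Se) sets effort on bond)
β5 stroke→J1  (Se2 fixes effort; stroke away)
β1 stroke→J1  (C1: C, integral causality)
β3 stroke→J2  (prefer integral on C2)
β0 stroke→J1  (J2 needs exactly one f-in)
β4 stroke→I1  (J1: last free bond brings flow in)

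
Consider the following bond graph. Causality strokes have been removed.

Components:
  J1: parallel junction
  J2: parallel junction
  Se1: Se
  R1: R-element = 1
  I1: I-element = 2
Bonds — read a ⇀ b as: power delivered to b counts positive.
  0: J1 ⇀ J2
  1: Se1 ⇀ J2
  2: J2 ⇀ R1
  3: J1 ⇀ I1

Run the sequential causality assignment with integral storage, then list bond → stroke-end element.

#1 |J2  (Se1: effort source, stroke at far end)
#0 |J1  (common-e at J2 fixed by 1)
#2 |R1  (0-jn J2 has e-setter on 1)
#3 |I1  (J1 effort already set via bond 0)

β0 stroke→J1
β1 stroke→J2
β2 stroke→R1
β3 stroke→I1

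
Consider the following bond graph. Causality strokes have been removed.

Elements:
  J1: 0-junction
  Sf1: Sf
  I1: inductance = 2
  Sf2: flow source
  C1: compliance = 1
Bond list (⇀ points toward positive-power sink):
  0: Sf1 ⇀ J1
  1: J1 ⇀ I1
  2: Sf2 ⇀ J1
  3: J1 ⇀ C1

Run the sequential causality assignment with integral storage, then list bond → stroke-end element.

bond 0 →Sf1
bond 1 →I1
bond 2 →Sf2
bond 3 →J1

β0 stroke→Sf1  (Sf1 (Sf) sets flow on bond)
β2 stroke→Sf2  (Sf2 fixes flow; stroke at Sf2)
β1 stroke→I1  (I1: I, integral causality)
β3 stroke→J1  (J1: last free bond brings effort in)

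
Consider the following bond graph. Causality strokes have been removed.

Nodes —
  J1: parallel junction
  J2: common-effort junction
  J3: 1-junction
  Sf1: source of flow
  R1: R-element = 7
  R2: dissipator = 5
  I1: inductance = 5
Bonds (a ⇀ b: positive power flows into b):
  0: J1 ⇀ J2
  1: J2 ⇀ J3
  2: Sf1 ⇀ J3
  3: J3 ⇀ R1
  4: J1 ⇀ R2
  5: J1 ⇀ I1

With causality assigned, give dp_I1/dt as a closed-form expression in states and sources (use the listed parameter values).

dp_I1/dt = -5*F_Sf1 - p_I1

#2 |Sf1  (Sf1: flow source, stroke at near end)
#1 |J3  (J3: bond 2 brought flow, rest push out)
#3 |J3  (J3: bond 2 brought flow, rest push out)
#0 |J2  (J2: last free bond brings effort in)
#5 |I1  (I1: I, integral causality)
#4 |J1  (only one effort-in slot at J1)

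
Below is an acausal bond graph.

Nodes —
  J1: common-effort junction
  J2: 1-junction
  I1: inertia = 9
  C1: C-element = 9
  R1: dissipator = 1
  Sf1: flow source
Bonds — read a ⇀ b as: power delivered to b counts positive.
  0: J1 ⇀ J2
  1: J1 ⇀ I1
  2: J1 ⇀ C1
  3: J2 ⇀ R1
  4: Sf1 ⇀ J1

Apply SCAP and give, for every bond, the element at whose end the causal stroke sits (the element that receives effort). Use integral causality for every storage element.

bond 4 →Sf1  (Sf1 (Sf) sets flow on bond)
bond 1 →I1  (prefer integral on I1)
bond 2 →J1  (C1 outputs effort q/C1)
bond 0 →J2  (common-e at J1 fixed by 2)
bond 3 →R1  (J2: last free bond brings flow in)

bond 0 stroke→J2
bond 1 stroke→I1
bond 2 stroke→J1
bond 3 stroke→R1
bond 4 stroke→Sf1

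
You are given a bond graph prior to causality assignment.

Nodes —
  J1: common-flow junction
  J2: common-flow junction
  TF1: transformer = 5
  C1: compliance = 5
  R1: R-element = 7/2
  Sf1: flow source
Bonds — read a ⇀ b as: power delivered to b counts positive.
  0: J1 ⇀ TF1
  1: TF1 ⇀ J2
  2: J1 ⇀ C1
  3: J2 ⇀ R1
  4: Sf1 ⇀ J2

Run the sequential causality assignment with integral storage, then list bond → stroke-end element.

bond 4 stroke at Sf1  (Sf1 fixes flow; stroke at Sf1)
bond 1 stroke at J2  (J2 flow already set via bond 4)
bond 3 stroke at J2  (J2: bond 4 brought flow, rest push out)
bond 0 stroke at TF1  (through TF1, causality passes straight; one stroke at TF1)
bond 2 stroke at J1  (J1: bond 0 brought flow, rest push out)

#0 →TF1
#1 →J2
#2 →J1
#3 →J2
#4 →Sf1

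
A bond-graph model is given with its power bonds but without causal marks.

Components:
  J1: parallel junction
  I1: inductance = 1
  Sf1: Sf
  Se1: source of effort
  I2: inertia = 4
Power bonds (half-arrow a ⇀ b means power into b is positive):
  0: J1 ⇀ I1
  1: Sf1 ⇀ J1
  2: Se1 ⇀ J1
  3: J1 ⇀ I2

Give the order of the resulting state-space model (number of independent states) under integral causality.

2  (I1, I2 all integral)

bond 1 →Sf1  (source Sf1 imposes f)
bond 2 →J1  (Se1 (Se) sets effort on bond)
bond 0 →I1  (common-e at J1 fixed by 2)
bond 3 →I2  (0-jn J1 has e-setter on 2)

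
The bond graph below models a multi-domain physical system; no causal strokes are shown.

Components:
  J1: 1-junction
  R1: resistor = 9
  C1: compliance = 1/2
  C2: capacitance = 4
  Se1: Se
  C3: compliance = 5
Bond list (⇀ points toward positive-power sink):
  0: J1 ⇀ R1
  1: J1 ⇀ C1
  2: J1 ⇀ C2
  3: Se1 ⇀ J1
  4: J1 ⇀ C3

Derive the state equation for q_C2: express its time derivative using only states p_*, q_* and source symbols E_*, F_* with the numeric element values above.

b3 stroke→J1  (Se1 (Se) sets effort on bond)
b1 stroke→J1  (prefer integral on C1)
b2 stroke→J1  (prefer integral on C2)
b4 stroke→J1  (prefer integral on C3)
b0 stroke→R1  (closing 1-jn rule on J1)

dq_C2/dt = E_Se1/9 - 2*q_C1/9 - q_C2/36 - q_C3/45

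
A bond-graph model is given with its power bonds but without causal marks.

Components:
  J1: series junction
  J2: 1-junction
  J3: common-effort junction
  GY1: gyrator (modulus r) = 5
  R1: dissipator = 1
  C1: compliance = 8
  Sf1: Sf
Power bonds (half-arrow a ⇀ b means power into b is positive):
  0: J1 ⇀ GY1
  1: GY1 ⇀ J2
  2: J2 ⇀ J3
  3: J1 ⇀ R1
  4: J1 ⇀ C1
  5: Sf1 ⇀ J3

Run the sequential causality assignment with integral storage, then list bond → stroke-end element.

#5 |Sf1  (Sf1 (Sf) sets flow on bond)
#2 |J3  (only one effort-in slot at J3)
#1 |J2  (1-jn J2 has f-setter on 2)
#0 |J1  (GY GY1: same side as bond 1)
#4 |J1  (C1 integral (e out))
#3 |R1  (only one flow-in slot at J1)

#0 stroke→J1
#1 stroke→J2
#2 stroke→J3
#3 stroke→R1
#4 stroke→J1
#5 stroke→Sf1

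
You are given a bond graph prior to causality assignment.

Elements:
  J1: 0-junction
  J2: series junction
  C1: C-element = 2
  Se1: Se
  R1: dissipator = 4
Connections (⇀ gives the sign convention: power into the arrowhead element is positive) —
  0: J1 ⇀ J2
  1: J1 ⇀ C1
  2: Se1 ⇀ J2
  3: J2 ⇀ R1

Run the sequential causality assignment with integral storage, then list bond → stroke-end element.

bond 0 stroke→J2
bond 1 stroke→J1
bond 2 stroke→J2
bond 3 stroke→R1

b2 |J2  (source Se1 imposes e)
b1 |J1  (C1 integral (e out))
b0 |J2  (J1: bond 1 brought effort, rest push out)
b3 |R1  (J2 needs exactly one f-in)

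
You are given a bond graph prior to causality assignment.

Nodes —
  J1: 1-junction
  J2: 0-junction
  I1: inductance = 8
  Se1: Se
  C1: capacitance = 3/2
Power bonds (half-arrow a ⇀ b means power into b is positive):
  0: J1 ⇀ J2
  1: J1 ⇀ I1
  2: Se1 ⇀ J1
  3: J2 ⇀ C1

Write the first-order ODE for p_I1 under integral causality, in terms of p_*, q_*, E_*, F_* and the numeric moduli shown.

dp_I1/dt = E_Se1 - 2*q_C1/3

bond 2 |J1  (Se1: effort source, stroke at far end)
bond 1 |I1  (I1 outputs flow p/I1)
bond 0 |J1  (1-jn J1 has f-setter on 1)
bond 3 |J2  (only one effort-in slot at J2)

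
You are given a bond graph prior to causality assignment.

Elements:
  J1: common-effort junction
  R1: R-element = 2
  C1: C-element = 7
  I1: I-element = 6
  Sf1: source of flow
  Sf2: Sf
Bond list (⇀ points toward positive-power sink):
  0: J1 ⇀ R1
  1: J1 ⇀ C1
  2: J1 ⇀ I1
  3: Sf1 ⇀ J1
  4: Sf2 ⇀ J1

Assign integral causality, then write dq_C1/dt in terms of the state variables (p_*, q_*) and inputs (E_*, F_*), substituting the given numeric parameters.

#3 →Sf1  (Sf1 (Sf) sets flow on bond)
#4 →Sf2  (source Sf2 imposes f)
#1 →J1  (prefer integral on C1)
#0 →R1  (J1: bond 1 brought effort, rest push out)
#2 →I1  (J1: bond 1 brought effort, rest push out)

dq_C1/dt = F_Sf1 + F_Sf2 - p_I1/6 - q_C1/14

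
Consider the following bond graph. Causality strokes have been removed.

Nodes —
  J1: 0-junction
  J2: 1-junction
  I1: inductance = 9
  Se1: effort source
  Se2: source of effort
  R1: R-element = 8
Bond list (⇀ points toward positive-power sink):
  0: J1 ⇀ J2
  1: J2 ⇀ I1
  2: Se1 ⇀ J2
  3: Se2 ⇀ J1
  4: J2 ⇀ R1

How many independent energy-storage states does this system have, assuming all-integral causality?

1  (I1 all integral)

#2 stroke→J2  (Se1 fixes effort; stroke away)
#3 stroke→J1  (Se2: effort source, stroke at far end)
#0 stroke→J2  (J1: bond 3 brought effort, rest push out)
#1 stroke→I1  (prefer integral on I1)
#4 stroke→J2  (J2 flow already set via bond 1)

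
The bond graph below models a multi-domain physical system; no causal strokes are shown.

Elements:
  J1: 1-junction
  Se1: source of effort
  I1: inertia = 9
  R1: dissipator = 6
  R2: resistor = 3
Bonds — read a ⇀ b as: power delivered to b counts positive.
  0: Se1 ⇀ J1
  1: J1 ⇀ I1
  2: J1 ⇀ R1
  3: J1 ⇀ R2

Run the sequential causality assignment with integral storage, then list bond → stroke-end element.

β0 →J1
β1 →I1
β2 →J1
β3 →J1

β0 stroke at J1  (source Se1 imposes e)
β1 stroke at I1  (I1 integral (f out))
β2 stroke at J1  (1-jn J1 has f-setter on 1)
β3 stroke at J1  (J1: bond 1 brought flow, rest push out)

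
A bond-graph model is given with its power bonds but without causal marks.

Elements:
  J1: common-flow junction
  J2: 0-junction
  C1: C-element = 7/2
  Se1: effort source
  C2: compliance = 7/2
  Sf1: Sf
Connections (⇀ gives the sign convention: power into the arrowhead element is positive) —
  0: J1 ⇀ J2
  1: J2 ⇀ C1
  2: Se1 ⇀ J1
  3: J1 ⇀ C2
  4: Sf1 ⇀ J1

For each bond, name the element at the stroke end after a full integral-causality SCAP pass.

bond 0 stroke at J1
bond 1 stroke at J2
bond 2 stroke at J1
bond 3 stroke at J1
bond 4 stroke at Sf1

b2 stroke→J1  (Se1 fixes effort; stroke away)
b4 stroke→Sf1  (Sf1: flow source, stroke at near end)
b0 stroke→J1  (1-jn J1 has f-setter on 4)
b3 stroke→J1  (1-jn J1 has f-setter on 4)
b1 stroke→J2  (closing 0-jn rule on J2)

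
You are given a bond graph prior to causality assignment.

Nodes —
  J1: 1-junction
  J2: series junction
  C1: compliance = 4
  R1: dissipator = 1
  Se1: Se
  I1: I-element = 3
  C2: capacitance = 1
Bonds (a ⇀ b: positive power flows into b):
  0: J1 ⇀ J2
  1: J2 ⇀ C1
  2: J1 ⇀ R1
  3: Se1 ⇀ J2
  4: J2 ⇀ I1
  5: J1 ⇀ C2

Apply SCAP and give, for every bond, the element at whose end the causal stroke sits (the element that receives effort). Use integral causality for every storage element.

#0 →J2
#1 →J2
#2 →J1
#3 →J2
#4 →I1
#5 →J1

bond 3 stroke at J2  (Se1 fixes effort; stroke away)
bond 1 stroke at J2  (C1 outputs effort q/C1)
bond 4 stroke at I1  (I1 outputs flow p/I1)
bond 0 stroke at J2  (common-f at J2 fixed by 4)
bond 2 stroke at J1  (common-f at J1 fixed by 0)
bond 5 stroke at J1  (J1 flow already set via bond 0)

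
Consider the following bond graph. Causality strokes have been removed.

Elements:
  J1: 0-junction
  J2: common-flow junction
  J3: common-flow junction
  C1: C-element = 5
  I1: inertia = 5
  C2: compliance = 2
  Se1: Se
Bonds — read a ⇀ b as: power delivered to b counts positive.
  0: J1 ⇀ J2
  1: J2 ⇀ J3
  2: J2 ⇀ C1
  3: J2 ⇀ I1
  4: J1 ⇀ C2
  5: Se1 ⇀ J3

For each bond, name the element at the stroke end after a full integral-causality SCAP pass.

b0 →J2
b1 →J2
b2 →J2
b3 →I1
b4 →J1
b5 →J3

bond 5 stroke→J3  (Se1 fixes effort; stroke away)
bond 1 stroke→J2  (J3 needs exactly one f-in)
bond 2 stroke→J2  (C1 outputs effort q/C1)
bond 3 stroke→I1  (I1 outputs flow p/I1)
bond 0 stroke→J2  (J2 flow already set via bond 3)
bond 4 stroke→J1  (closing 0-jn rule on J1)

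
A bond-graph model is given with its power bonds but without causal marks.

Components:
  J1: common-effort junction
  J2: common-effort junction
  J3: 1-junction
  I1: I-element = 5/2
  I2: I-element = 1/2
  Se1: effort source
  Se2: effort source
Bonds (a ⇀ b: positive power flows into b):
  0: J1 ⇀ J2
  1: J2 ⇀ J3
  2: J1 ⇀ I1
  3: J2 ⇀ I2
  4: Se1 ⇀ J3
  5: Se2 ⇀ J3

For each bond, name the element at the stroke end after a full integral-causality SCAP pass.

#0 →J1
#1 →J2
#2 →I1
#3 →I2
#4 →J3
#5 →J3

#4 |J3  (Se1 fixes effort; stroke away)
#5 |J3  (Se2 fixes effort; stroke away)
#1 |J2  (closing 1-jn rule on J3)
#0 |J1  (J2: bond 1 brought effort, rest push out)
#3 |I2  (J2 effort already set via bond 1)
#2 |I1  (0-jn J1 has e-setter on 0)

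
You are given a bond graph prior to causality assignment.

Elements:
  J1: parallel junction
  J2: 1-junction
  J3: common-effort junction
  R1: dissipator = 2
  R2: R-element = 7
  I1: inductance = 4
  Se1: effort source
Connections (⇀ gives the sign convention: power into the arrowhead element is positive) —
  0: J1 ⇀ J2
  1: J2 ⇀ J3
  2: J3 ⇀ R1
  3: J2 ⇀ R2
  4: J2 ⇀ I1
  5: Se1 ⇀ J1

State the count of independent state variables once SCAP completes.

bond 5 |J1  (Se1 fixes effort; stroke away)
bond 0 |J2  (J1 effort already set via bond 5)
bond 4 |I1  (I1: I, integral causality)
bond 1 |J2  (1-jn J2 has f-setter on 4)
bond 3 |J2  (common-f at J2 fixed by 4)
bond 2 |J3  (only one effort-in slot at J3)

1  (I1 all integral)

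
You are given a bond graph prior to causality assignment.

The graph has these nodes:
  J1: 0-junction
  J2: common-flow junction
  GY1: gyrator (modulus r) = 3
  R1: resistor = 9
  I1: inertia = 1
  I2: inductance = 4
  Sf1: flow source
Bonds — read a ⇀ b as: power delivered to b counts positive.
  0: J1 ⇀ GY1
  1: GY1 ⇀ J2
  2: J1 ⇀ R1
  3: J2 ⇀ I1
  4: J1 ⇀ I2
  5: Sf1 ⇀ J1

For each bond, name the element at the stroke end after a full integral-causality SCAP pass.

bond 0 stroke at J1
bond 1 stroke at J2
bond 2 stroke at R1
bond 3 stroke at I1
bond 4 stroke at I2
bond 5 stroke at Sf1

β5 →Sf1  (Sf1 (Sf) sets flow on bond)
β3 →I1  (prefer integral on I1)
β1 →J2  (1-jn J2 has f-setter on 3)
β0 →J1  (through GY1, causality inverts; strokes same side of GY1)
β2 →R1  (0-jn J1 has e-setter on 0)
β4 →I2  (J1: bond 0 brought effort, rest push out)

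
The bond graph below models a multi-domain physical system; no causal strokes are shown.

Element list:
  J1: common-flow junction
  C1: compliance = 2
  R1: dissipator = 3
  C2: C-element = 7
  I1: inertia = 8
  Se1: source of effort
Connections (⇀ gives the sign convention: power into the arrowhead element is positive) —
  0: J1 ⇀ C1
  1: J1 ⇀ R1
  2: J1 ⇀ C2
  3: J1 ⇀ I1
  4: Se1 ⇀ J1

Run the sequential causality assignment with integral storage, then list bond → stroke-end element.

#4 stroke at J1  (Se1: effort source, stroke at far end)
#0 stroke at J1  (C1 integral (e out))
#2 stroke at J1  (C2 integral (e out))
#3 stroke at I1  (prefer integral on I1)
#1 stroke at J1  (1-jn J1 has f-setter on 3)

b0 →J1
b1 →J1
b2 →J1
b3 →I1
b4 →J1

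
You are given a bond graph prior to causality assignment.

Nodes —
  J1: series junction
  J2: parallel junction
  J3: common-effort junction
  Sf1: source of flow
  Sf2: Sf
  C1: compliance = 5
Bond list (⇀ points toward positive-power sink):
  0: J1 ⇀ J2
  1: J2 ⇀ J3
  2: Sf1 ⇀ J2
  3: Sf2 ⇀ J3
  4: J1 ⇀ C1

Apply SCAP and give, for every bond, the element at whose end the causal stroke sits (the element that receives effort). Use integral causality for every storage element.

#0 →J2
#1 →J3
#2 →Sf1
#3 →Sf2
#4 →J1

β2 →Sf1  (Sf1: flow source, stroke at near end)
β3 →Sf2  (Sf2 fixes flow; stroke at Sf2)
β1 →J3  (only one effort-in slot at J3)
β0 →J2  (only one effort-in slot at J2)
β4 →J1  (common-f at J1 fixed by 0)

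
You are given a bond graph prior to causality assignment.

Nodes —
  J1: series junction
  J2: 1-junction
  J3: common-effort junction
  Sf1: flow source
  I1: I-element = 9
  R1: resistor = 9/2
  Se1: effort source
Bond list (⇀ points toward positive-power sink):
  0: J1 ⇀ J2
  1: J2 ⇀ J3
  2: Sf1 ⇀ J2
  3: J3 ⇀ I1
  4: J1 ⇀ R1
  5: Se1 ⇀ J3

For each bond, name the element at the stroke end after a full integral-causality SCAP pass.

β0 →J2
β1 →J2
β2 →Sf1
β3 →I1
β4 →J1
β5 →J3

b2 →Sf1  (Sf1 fixes flow; stroke at Sf1)
b5 →J3  (Se1: effort source, stroke at far end)
b0 →J2  (common-f at J2 fixed by 2)
b1 →J2  (J2: bond 2 brought flow, rest push out)
b3 →I1  (0-jn J3 has e-setter on 5)
b4 →J1  (1-jn J1 has f-setter on 0)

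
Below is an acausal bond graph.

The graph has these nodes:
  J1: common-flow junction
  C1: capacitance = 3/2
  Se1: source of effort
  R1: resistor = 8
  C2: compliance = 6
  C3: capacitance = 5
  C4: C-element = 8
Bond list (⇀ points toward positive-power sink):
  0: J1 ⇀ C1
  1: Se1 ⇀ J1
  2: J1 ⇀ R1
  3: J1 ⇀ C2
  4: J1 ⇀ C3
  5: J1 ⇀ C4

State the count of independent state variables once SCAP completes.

4  (C1, C2, C3, C4 all integral)

#1 |J1  (Se1 fixes effort; stroke away)
#0 |J1  (C1: C, integral causality)
#3 |J1  (C2: C, integral causality)
#4 |J1  (C3 outputs effort q/C3)
#5 |J1  (C4 outputs effort q/C4)
#2 |R1  (J1: last free bond brings flow in)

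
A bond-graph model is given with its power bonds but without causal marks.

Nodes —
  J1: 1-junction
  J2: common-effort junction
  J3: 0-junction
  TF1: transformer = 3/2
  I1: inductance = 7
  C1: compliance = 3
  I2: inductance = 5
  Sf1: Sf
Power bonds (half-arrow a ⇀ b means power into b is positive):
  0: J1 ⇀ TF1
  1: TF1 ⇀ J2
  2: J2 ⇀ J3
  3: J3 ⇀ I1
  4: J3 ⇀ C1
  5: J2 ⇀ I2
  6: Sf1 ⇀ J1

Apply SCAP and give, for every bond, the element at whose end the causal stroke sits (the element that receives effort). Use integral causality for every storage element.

bond 0 stroke→J1
bond 1 stroke→TF1
bond 2 stroke→J2
bond 3 stroke→I1
bond 4 stroke→J3
bond 5 stroke→I2
bond 6 stroke→Sf1

b6 |Sf1  (Sf1 fixes flow; stroke at Sf1)
b0 |J1  (J1 flow already set via bond 6)
b1 |TF1  (TF1: transformer flips bond 0)
b3 |I1  (I1: I, integral causality)
b4 |J3  (C1 outputs effort q/C1)
b2 |J2  (J3: bond 4 brought effort, rest push out)
b5 |I2  (0-jn J2 has e-setter on 2)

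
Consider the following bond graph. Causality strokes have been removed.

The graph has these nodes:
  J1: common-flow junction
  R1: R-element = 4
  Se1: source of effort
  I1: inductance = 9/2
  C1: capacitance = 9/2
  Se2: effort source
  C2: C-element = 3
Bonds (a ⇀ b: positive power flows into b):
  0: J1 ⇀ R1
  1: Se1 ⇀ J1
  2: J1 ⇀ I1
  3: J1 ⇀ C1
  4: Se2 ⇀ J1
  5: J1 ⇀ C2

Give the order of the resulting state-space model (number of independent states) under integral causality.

3  (C1, C2, I1 all integral)

β1 stroke→J1  (Se1 fixes effort; stroke away)
β4 stroke→J1  (source Se2 imposes e)
β2 stroke→I1  (I1 integral (f out))
β0 stroke→J1  (common-f at J1 fixed by 2)
β3 stroke→J1  (1-jn J1 has f-setter on 2)
β5 stroke→J1  (1-jn J1 has f-setter on 2)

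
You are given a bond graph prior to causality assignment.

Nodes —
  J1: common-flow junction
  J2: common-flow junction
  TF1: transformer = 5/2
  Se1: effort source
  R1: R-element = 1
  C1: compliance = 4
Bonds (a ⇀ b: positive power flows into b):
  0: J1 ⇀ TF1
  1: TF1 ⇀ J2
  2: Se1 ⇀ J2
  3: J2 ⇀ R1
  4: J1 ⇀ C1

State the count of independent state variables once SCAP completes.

bond 2 |J2  (Se1: effort source, stroke at far end)
bond 4 |J1  (C1: C, integral causality)
bond 0 |TF1  (only one flow-in slot at J1)
bond 1 |J2  (TF1: transformer flips bond 0)
bond 3 |R1  (only one flow-in slot at J2)

1  (C1 all integral)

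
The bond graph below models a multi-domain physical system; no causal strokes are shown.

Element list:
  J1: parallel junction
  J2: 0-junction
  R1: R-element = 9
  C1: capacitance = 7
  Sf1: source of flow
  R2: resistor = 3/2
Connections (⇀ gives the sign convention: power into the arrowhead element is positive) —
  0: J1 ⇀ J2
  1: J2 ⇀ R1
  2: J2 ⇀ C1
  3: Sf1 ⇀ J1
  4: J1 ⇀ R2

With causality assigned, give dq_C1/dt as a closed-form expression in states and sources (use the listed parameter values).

dq_C1/dt = F_Sf1 - q_C1/9

#3 stroke→Sf1  (Sf1 (Sf) sets flow on bond)
#2 stroke→J2  (C1: C, integral causality)
#0 stroke→J1  (J2 effort already set via bond 2)
#1 stroke→R1  (common-e at J2 fixed by 2)
#4 stroke→R2  (J1 effort already set via bond 0)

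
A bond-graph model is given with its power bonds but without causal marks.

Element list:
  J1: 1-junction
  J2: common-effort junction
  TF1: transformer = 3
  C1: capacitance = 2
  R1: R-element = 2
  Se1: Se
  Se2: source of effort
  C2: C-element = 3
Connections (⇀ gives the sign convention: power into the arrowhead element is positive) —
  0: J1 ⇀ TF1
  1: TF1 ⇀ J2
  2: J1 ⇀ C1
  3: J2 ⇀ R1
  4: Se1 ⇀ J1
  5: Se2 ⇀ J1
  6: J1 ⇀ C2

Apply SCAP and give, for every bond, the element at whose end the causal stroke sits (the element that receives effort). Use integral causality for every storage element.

bond 0 stroke at TF1
bond 1 stroke at J2
bond 2 stroke at J1
bond 3 stroke at R1
bond 4 stroke at J1
bond 5 stroke at J1
bond 6 stroke at J1

#4 |J1  (source Se1 imposes e)
#5 |J1  (source Se2 imposes e)
#2 |J1  (C1 outputs effort q/C1)
#6 |J1  (C2 outputs effort q/C2)
#0 |TF1  (only one flow-in slot at J1)
#1 |J2  (TF TF1: opposite of bond 0)
#3 |R1  (common-e at J2 fixed by 1)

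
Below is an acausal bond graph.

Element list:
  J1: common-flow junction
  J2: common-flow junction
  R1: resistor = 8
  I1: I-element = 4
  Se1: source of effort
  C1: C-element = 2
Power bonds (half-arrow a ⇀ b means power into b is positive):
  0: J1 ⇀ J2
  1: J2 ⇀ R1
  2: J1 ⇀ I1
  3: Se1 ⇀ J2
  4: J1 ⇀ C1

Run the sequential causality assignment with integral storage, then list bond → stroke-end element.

#0 stroke at J1
#1 stroke at J2
#2 stroke at I1
#3 stroke at J2
#4 stroke at J1

#3 |J2  (Se1 fixes effort; stroke away)
#2 |I1  (prefer integral on I1)
#0 |J1  (1-jn J1 has f-setter on 2)
#4 |J1  (J1 flow already set via bond 2)
#1 |J2  (J2: bond 0 brought flow, rest push out)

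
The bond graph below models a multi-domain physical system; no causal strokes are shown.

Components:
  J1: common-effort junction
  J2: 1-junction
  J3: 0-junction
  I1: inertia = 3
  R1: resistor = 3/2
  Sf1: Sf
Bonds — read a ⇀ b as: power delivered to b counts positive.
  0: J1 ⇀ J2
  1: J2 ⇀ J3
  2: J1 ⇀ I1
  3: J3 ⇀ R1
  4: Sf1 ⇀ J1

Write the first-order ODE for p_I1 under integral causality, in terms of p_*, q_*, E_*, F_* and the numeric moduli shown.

#4 →Sf1  (Sf1 fixes flow; stroke at Sf1)
#2 →I1  (I1 integral (f out))
#0 →J1  (closing 0-jn rule on J1)
#1 →J2  (1-jn J2 has f-setter on 0)
#3 →J3  (J3 needs exactly one e-in)

dp_I1/dt = 3*F_Sf1/2 - p_I1/2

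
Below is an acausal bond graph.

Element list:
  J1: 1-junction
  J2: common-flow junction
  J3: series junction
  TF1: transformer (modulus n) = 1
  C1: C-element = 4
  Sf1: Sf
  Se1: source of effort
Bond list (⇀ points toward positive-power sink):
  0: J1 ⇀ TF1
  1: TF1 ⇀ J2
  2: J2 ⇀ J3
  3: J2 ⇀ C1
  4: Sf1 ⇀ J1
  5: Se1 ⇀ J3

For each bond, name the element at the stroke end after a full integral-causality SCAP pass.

bond 4 →Sf1  (Sf1 fixes flow; stroke at Sf1)
bond 5 →J3  (Se1: effort source, stroke at far end)
bond 0 →J1  (J1 flow already set via bond 4)
bond 2 →J2  (closing 1-jn rule on J3)
bond 1 →TF1  (through TF1, causality passes straight; one stroke at TF1)
bond 3 →J2  (J2 flow already set via bond 1)

#0 stroke at J1
#1 stroke at TF1
#2 stroke at J2
#3 stroke at J2
#4 stroke at Sf1
#5 stroke at J3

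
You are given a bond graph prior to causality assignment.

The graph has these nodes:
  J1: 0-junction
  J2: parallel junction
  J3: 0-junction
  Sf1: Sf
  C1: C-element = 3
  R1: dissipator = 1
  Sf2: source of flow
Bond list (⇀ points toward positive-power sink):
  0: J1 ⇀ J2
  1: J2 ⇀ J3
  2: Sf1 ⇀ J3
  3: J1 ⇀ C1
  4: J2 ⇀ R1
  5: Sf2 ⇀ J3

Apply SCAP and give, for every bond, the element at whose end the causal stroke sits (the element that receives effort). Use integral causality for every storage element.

bond 2 |Sf1  (Sf1 fixes flow; stroke at Sf1)
bond 5 |Sf2  (Sf2 (Sf) sets flow on bond)
bond 1 |J3  (J3: last free bond brings effort in)
bond 3 |J1  (C1 outputs effort q/C1)
bond 0 |J2  (J1 effort already set via bond 3)
bond 4 |R1  (J2 effort already set via bond 0)

b0 stroke→J2
b1 stroke→J3
b2 stroke→Sf1
b3 stroke→J1
b4 stroke→R1
b5 stroke→Sf2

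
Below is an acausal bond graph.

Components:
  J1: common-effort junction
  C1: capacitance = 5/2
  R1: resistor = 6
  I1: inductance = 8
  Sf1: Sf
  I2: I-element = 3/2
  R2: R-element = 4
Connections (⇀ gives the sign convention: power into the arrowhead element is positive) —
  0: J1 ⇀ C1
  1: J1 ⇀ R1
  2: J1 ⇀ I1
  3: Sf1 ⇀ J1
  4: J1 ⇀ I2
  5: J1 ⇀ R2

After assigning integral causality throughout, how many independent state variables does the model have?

3  (C1, I1, I2 all integral)

bond 3 |Sf1  (Sf1 (Sf) sets flow on bond)
bond 0 |J1  (C1 integral (e out))
bond 1 |R1  (J1 effort already set via bond 0)
bond 2 |I1  (common-e at J1 fixed by 0)
bond 4 |I2  (0-jn J1 has e-setter on 0)
bond 5 |R2  (common-e at J1 fixed by 0)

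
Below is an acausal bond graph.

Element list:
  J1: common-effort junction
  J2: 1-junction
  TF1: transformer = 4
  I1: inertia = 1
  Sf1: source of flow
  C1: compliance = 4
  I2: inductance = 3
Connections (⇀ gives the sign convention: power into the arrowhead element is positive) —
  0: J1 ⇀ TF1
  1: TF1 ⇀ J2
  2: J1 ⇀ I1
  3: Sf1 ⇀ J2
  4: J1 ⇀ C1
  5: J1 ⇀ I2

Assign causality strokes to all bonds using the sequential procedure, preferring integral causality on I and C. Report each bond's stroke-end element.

bond 3 stroke at Sf1  (Sf1: flow source, stroke at near end)
bond 1 stroke at J2  (common-f at J2 fixed by 3)
bond 0 stroke at TF1  (through TF1, causality passes straight; one stroke at TF1)
bond 2 stroke at I1  (I1 outputs flow p/I1)
bond 4 stroke at J1  (C1 outputs effort q/C1)
bond 5 stroke at I2  (J1 effort already set via bond 4)

β0 stroke→TF1
β1 stroke→J2
β2 stroke→I1
β3 stroke→Sf1
β4 stroke→J1
β5 stroke→I2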